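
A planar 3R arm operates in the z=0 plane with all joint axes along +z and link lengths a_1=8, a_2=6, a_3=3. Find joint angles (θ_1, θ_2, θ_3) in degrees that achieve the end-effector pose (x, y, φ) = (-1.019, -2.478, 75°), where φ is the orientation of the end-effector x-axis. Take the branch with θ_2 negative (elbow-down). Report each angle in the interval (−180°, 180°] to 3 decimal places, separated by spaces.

wrist centre = target − a_3·(cos φ, sin φ) = (-1.7955, -5.3758)
cos θ_2 = (32.1226−8²−6²)/(2·8·6) = -0.7071; θ_2 = -134.9959° (elbow-down)
β = atan2(-5.3758,-1.7955) = -108.4688°; ψ = atan2(-4.2429,3.7577) = -48.4711°
θ_1 = β − ψ = -59.9978°
θ_3 = φ − θ_1 − θ_2 = -90.0064° (wrapped to (-180°,180°])

-59.998 -134.996 -90.006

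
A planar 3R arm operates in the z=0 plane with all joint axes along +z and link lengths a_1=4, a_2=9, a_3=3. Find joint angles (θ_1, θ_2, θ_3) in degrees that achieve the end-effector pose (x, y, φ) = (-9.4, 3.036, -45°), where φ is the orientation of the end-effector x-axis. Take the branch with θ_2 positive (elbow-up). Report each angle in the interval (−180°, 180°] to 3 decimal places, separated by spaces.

wrist centre = target − a_3·(cos φ, sin φ) = (-11.5213, 5.1573)
cos θ_2 = (159.3388−4²−9²)/(2·4·9) = 0.8658; θ_2 = 30.0239° (elbow-up)
β = atan2(5.1573,-11.5213) = 155.8851°; ψ = atan2(4.5033,11.7923) = 20.9008°
θ_1 = β − ψ = 134.9843°
θ_3 = φ − θ_1 − θ_2 = 149.9917° (wrapped to (-180°,180°])

134.984 30.024 149.992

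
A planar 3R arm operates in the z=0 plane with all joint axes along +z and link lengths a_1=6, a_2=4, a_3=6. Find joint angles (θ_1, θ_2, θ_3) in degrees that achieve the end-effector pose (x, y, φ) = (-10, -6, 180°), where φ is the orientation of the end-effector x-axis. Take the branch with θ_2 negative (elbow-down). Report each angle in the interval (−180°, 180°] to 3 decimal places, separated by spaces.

wrist centre = target − a_3·(cos φ, sin φ) = (-4.0000, -6.0000)
cos θ_2 = (52.0000−6²−4²)/(2·6·4) = 0.0000; θ_2 = -90.0000° (elbow-down)
β = atan2(-6.0000,-4.0000) = -123.6901°; ψ = atan2(-4.0000,6.0000) = -33.6901°
θ_1 = β − ψ = -90.0000°
θ_3 = φ − θ_1 − θ_2 = 0.0000° (wrapped to (-180°,180°])

-90.000 -90.000 0.000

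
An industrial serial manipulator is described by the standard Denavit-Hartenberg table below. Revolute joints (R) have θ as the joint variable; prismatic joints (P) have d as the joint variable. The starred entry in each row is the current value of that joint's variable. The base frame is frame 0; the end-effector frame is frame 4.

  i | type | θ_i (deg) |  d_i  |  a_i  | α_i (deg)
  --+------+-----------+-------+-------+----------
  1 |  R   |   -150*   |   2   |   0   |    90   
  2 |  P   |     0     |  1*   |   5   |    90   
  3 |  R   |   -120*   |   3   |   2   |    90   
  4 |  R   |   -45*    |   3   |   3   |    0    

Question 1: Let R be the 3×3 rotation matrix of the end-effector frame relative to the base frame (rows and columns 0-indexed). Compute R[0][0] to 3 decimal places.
0.612

End-effector x-axis (col 0 of R) = (0.6124,-0.3536,0.7071)
R[0][0] = 0.6124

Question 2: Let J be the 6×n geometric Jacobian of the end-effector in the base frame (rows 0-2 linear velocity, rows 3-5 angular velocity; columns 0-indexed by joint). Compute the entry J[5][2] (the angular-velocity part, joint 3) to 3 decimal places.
-1.000

axis z_2 = (-0.0000,0.0000,-1.0000); lever o_n−o_2 = (5.0692,0.5374,-0.8787)
cross product → J_v[:, 2] = (0.5374,-5.0692,-0.0000)
J_ω[:, 2] = z_2
entry J[5][2] = -1.0000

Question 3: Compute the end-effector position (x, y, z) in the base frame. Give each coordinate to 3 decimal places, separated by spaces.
0.239 -1.097 1.121

after link 1: o_1 = (0.0000, 0.0000, 2.0000)
after link 2: o_2 = (-4.8301, -1.6340, 2.0000)
after link 3: o_3 = (-3.0981, -2.6340, -1.0000)
after link 4: o_4 = (0.2390, -1.0966, 1.1213)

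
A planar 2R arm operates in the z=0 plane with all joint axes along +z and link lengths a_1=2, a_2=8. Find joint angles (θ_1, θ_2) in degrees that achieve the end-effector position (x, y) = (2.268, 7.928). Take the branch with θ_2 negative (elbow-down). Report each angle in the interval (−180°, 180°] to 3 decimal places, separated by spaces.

cos θ_2 = (67.9970−2²−8²)/(2·2·8) = -0.0001; θ_2 = -90.0054° (elbow-down)
β = atan2(7.9280,2.2680) = 74.0355°; ψ = atan2(-8.0000,1.9993) = -75.9688°
θ_1 = β − ψ = 150.0043°

150.004 -90.005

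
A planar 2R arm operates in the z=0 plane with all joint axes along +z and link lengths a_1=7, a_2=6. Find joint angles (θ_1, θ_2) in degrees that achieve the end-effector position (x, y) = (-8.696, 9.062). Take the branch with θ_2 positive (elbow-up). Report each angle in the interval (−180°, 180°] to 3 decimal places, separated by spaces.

119.996 30.008

cos θ_2 = (157.7403−7²−6²)/(2·7·6) = 0.8660; θ_2 = 30.0080° (elbow-up)
β = atan2(9.0620,-8.6960) = 133.8193°; ψ = atan2(3.0007,12.1957) = 13.8229°
θ_1 = β − ψ = 119.9964°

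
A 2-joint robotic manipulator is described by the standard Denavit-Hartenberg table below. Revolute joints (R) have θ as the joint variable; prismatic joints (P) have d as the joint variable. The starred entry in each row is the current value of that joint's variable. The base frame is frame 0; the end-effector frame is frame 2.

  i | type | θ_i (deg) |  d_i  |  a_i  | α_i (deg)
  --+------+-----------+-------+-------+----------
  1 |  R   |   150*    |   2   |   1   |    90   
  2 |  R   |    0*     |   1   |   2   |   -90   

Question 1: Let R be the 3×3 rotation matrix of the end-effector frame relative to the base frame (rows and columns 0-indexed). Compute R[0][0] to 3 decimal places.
-0.866

End-effector x-axis (col 0 of R) = (-0.8660,0.5000,0.0000)
R[0][0] = -0.8660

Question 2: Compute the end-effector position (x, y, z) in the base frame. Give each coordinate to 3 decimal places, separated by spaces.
-2.098 2.366 2.000

after link 1: o_1 = (-0.8660, 0.5000, 2.0000)
after link 2: o_2 = (-2.0981, 2.3660, 2.0000)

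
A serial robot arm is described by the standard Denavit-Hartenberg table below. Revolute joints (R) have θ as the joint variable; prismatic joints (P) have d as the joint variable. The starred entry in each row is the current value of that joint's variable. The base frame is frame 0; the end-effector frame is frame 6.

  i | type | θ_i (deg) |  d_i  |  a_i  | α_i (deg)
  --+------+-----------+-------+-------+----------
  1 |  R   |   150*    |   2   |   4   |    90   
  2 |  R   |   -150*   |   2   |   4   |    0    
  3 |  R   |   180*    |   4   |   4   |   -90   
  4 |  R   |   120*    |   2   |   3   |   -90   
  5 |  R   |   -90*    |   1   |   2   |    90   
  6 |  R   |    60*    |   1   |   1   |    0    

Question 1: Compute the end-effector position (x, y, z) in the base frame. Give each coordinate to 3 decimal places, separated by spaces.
after link 1: o_1 = (-3.4641, 2.0000, 2.0000)
after link 2: o_2 = (0.5359, 2.0000, 0.0000)
after link 3: o_3 = (-0.4641, 7.1962, 2.0000)
after link 4: o_4 = (0.2279, 3.7966, 2.9821)
after link 5: o_5 = (1.9934, 3.3546, 4.2811)
after link 6: o_6 = (3.0470, 4.2464, 4.5891)

3.047 4.246 4.589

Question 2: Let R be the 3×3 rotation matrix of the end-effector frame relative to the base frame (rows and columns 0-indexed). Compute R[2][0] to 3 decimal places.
0.058

End-effector x-axis (col 0 of R) = (0.9955,-0.0748,0.0580)
R[2][0] = 0.0580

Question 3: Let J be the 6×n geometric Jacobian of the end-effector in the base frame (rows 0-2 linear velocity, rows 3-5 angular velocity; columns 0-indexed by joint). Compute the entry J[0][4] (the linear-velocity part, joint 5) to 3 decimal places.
axis z_4 = (0.8995,0.0580,-0.4330); lever o_n−o_4 = (2.8191,0.4498,1.6071)
cross product → J_v[:, 4] = (0.2880,-2.6663,0.2410)
J_ω[:, 4] = z_4
entry J[0][4] = 0.2880

0.288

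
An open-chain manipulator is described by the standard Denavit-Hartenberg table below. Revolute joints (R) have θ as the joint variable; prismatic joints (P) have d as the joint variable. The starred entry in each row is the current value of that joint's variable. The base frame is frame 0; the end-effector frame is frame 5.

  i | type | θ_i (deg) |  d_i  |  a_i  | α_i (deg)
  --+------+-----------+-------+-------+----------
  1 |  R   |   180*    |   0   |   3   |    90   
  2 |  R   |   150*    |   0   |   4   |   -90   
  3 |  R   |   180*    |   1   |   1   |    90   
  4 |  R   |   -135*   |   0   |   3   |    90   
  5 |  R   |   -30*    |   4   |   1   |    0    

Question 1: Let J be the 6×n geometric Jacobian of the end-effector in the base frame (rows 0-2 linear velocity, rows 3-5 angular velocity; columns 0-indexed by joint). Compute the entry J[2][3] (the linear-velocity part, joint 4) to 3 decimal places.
4.864

axis z_3 = (0.0000,-1.0000,-0.0000); lever o_n−o_3 = (4.8643,0.5000,2.6990)
cross product → J_v[:, 3] = (-2.6990,-0.0000,4.8643)
J_ω[:, 3] = z_3
entry J[2][3] = 4.8643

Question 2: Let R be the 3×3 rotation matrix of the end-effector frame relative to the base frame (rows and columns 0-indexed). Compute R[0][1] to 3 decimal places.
0.129

End-effector y-axis (col 1 of R) = (0.1294,-0.8660,0.4830)
R[0][1] = 0.1294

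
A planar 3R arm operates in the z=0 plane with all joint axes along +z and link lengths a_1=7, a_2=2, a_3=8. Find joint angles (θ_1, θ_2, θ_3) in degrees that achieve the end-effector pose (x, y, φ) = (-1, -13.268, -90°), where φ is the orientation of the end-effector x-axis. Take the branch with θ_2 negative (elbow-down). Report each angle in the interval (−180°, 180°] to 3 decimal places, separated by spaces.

wrist centre = target − a_3·(cos φ, sin φ) = (-1.0000, -5.2680)
cos θ_2 = (28.7518−7²−2²)/(2·7·2) = -0.8660; θ_2 = -149.9978° (elbow-down)
β = atan2(-5.2680,-1.0000) = -100.7483°; ψ = atan2(-1.0001,5.2680) = -10.7490°
θ_1 = β − ψ = -89.9993°
θ_3 = φ − θ_1 − θ_2 = 149.9971° (wrapped to (-180°,180°])

-89.999 -149.998 149.997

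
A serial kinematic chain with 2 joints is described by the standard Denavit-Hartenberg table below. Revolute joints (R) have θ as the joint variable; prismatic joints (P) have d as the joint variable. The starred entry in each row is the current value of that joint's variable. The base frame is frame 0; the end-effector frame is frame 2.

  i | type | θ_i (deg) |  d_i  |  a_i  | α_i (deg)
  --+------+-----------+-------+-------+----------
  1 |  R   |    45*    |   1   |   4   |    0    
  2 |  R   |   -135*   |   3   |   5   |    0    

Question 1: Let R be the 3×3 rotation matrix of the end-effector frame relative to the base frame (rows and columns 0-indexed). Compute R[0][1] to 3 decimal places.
End-effector y-axis (col 1 of R) = (1.0000,0.0000,0.0000)
R[0][1] = 1.0000

1.000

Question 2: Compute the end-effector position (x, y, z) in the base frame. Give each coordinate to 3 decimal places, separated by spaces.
after link 1: o_1 = (2.8284, 2.8284, 1.0000)
after link 2: o_2 = (2.8284, -2.1716, 4.0000)

2.828 -2.172 4.000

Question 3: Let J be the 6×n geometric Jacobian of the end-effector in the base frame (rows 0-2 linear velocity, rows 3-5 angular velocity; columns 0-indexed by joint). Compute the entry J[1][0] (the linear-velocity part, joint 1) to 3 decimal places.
2.828

axis z_0 = ẑ; lever o_n−o_0 = (2.8284,-2.1716,4.0000)
cross product → J_v[:, 0] = (2.1716,2.8284,-0.0000)
J_ω[:, 0] = z_0
entry J[1][0] = 2.8284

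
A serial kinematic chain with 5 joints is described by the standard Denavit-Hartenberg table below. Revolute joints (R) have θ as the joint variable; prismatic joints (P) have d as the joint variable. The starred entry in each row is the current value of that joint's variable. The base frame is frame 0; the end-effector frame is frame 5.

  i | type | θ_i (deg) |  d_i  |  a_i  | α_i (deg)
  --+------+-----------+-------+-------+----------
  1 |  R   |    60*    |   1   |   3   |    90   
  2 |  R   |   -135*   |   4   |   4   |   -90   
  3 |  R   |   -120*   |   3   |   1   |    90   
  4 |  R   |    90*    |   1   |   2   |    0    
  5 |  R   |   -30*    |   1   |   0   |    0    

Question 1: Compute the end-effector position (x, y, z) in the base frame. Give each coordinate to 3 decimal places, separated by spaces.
5.991 2.644 -3.786

after link 1: o_1 = (1.5000, 2.5981, 1.0000)
after link 2: o_2 = (3.5499, -1.8514, -1.8284)
after link 3: o_3 = (5.5373, -0.1411, -3.5962)
after link 4: o_4 = (6.1176, 1.8640, -4.3980)
after link 5: o_5 = (5.9908, 2.6443, -3.7857)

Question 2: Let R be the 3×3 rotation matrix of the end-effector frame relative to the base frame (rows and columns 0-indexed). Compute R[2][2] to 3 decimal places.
0.612

End-effector z-axis (col 2 of R) = (-0.1268,0.7803,0.6124)
R[2][2] = 0.6124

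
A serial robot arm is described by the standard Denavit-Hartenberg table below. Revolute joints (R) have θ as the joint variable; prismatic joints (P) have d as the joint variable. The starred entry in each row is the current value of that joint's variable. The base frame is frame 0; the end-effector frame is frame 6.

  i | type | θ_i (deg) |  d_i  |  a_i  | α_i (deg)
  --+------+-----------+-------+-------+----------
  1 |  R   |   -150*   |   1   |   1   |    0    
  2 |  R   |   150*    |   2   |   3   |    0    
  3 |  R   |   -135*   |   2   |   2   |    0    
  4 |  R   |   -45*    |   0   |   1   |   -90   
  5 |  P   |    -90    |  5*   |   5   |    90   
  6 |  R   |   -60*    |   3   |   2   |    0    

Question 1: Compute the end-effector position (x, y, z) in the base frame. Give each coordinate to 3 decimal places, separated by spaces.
2.720 -5.182 11.000

after link 1: o_1 = (-0.8660, -0.5000, 1.0000)
after link 2: o_2 = (2.1340, -0.5000, 3.0000)
after link 3: o_3 = (0.7198, -1.9142, 5.0000)
after link 4: o_4 = (-0.2802, -1.9142, 5.0000)
after link 5: o_5 = (-0.2802, -6.9142, 10.0000)
after link 6: o_6 = (2.7198, -5.1822, 11.0000)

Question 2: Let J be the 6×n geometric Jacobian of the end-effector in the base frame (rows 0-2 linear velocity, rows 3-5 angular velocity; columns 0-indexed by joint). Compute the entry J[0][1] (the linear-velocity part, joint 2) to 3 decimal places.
4.682

axis z_1 = (0.0000,0.0000,1.0000); lever o_n−o_1 = (3.5858,-4.6822,10.0000)
cross product → J_v[:, 1] = (4.6822,3.5858,-0.0000)
J_ω[:, 1] = z_1
entry J[0][1] = 4.6822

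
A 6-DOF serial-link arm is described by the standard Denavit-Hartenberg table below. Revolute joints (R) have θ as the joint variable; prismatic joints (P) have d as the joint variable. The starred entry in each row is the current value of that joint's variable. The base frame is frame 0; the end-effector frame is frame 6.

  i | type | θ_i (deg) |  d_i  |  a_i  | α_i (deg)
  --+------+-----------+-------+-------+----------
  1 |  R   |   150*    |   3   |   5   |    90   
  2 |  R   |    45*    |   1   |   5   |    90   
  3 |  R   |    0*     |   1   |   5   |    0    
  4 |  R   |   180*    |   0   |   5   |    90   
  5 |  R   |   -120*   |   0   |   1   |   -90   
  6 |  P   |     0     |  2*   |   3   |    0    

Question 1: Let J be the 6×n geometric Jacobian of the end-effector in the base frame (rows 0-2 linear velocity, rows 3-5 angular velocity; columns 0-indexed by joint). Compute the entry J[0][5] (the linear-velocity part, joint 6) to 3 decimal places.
0.837

prismatic axis z_5 = (0.8365,-0.4830,-0.2588)
J_v[:, 5] = z_5; J_ω[:, 5] = (0,0,0)
entry J[0][5] = 0.8365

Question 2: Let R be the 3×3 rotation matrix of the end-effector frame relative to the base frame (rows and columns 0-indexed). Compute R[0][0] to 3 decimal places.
0.224

End-effector x-axis (col 0 of R) = (0.2241,-0.1294,0.9659)
R[0][0] = 0.2241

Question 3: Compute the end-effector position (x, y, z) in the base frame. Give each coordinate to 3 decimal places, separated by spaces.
after link 1: o_1 = (-4.3301, 2.5000, 3.0000)
after link 2: o_2 = (-6.8920, 5.1338, 6.5355)
after link 3: o_3 = (-10.5662, 7.2551, 9.3640)
after link 4: o_4 = (-7.5044, 5.4873, 5.8284)
after link 5: o_5 = (-7.2802, 5.3579, 6.7944)
after link 6: o_6 = (-4.9348, 4.0038, 9.1745)

-4.935 4.004 9.174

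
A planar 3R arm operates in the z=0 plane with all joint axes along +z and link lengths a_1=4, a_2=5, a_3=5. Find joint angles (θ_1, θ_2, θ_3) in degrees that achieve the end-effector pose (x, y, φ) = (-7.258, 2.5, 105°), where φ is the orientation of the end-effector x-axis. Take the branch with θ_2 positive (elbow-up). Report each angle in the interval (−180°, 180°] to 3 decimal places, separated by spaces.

wrist centre = target − a_3·(cos φ, sin φ) = (-5.9639, -2.3296)
cos θ_2 = (40.9953−4²−5²)/(2·4·5) = -0.0001; θ_2 = 90.0067° (elbow-up)
β = atan2(-2.3296,-5.9639) = -158.6633°; ψ = atan2(5.0000,3.9994) = 51.3443°
θ_1 = β − ψ = -210.0076°
θ_3 = φ − θ_1 − θ_2 = -134.9991° (wrapped to (-180°,180°])

149.992 90.007 -134.999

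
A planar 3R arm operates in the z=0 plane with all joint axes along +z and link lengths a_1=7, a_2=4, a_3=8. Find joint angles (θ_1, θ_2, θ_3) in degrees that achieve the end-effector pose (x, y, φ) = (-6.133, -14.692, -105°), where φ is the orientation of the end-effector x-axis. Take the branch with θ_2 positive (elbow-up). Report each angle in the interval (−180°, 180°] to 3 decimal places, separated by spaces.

-149.998 89.991 -44.993

wrist centre = target − a_3·(cos φ, sin φ) = (-4.0624, -6.9646)
cos θ_2 = (65.0090−7²−4²)/(2·7·4) = 0.0002; θ_2 = 89.9907° (elbow-up)
β = atan2(-6.9646,-4.0624) = -120.2550°; ψ = atan2(4.0000,7.0006) = 29.7426°
θ_1 = β − ψ = -149.9976°
θ_3 = φ − θ_1 − θ_2 = -44.9931° (wrapped to (-180°,180°])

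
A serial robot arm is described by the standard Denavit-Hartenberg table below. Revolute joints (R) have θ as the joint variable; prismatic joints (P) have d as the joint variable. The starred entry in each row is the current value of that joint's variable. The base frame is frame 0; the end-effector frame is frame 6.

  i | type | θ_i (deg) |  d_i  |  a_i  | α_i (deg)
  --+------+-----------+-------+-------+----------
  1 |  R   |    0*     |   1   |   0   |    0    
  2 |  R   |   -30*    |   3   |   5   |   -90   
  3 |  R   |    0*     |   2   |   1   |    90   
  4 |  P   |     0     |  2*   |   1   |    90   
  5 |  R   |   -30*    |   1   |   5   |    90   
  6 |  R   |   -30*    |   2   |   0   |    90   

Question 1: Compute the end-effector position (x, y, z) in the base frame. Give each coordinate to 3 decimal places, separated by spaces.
9.446 -4.299 1.768

after link 1: o_1 = (0.0000, 0.0000, 1.0000)
after link 2: o_2 = (4.3301, -2.5000, 4.0000)
after link 3: o_3 = (6.1962, -1.2679, 4.0000)
after link 4: o_4 = (7.0622, -1.7679, 6.0000)
after link 5: o_5 = (10.3122, -4.7990, 3.5000)
after link 6: o_6 = (9.4462, -4.2990, 1.7679)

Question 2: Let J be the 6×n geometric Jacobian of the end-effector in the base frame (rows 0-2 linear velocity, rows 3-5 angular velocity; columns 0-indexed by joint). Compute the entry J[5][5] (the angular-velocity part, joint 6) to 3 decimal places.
-0.866

axis z_5 = (-0.4330,0.2500,-0.8660); lever o_n−o_5 = (-0.8660,0.5000,-1.7321)
cross product → J_v[:, 5] = (0.0000,0.0000,0.0000)
J_ω[:, 5] = z_5
entry J[5][5] = -0.8660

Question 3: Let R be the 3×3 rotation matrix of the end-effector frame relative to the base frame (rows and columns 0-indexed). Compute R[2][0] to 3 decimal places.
End-effector x-axis (col 0 of R) = (0.8995,0.0580,-0.4330)
R[2][0] = -0.4330

-0.433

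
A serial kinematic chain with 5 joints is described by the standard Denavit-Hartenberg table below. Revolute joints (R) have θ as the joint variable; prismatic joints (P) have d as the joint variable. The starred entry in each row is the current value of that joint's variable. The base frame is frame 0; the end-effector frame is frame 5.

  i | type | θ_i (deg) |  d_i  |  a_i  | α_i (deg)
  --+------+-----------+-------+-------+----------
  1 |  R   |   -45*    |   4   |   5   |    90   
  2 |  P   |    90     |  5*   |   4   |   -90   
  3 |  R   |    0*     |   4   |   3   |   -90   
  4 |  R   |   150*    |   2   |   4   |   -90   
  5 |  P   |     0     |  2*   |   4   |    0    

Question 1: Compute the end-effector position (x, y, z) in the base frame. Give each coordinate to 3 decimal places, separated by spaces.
0.189 -4.432 3.072

after link 1: o_1 = (3.5355, -3.5355, 4.0000)
after link 2: o_2 = (0.0000, -7.0711, 8.0000)
after link 3: o_3 = (-2.8284, -4.2426, 11.0000)
after link 4: o_4 = (0.0000, -4.2426, 7.5359)
after link 5: o_5 = (0.1895, -4.4321, 3.0718)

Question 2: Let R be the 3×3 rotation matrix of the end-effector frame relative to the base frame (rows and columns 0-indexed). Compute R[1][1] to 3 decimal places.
-0.707

End-effector y-axis (col 1 of R) = (-0.7071,-0.7071,0.0000)
R[1][1] = -0.7071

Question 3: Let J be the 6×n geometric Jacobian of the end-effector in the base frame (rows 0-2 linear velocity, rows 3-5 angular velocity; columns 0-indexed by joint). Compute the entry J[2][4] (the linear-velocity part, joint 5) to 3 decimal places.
-0.500

prismatic axis z_4 = (-0.6124,0.6124,-0.5000)
J_v[:, 4] = z_4; J_ω[:, 4] = (0,0,0)
entry J[2][4] = -0.5000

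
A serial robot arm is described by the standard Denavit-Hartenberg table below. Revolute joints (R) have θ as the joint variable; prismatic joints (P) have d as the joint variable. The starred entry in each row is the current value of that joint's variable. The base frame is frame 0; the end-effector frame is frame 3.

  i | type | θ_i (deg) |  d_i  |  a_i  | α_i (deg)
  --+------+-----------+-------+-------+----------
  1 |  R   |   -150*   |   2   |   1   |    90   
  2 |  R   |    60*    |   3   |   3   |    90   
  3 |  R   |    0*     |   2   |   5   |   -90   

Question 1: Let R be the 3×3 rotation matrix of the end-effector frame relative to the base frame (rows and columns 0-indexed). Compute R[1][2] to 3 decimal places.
End-effector z-axis (col 2 of R) = (-0.5000,0.8660,0.0000)
R[1][2] = 0.8660

0.866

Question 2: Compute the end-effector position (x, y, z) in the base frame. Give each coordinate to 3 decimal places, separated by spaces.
after link 1: o_1 = (-0.8660, -0.5000, 2.0000)
after link 2: o_2 = (-3.6651, 1.3481, 4.5981)
after link 3: o_3 = (-7.3301, -0.7679, 7.9282)

-7.330 -0.768 7.928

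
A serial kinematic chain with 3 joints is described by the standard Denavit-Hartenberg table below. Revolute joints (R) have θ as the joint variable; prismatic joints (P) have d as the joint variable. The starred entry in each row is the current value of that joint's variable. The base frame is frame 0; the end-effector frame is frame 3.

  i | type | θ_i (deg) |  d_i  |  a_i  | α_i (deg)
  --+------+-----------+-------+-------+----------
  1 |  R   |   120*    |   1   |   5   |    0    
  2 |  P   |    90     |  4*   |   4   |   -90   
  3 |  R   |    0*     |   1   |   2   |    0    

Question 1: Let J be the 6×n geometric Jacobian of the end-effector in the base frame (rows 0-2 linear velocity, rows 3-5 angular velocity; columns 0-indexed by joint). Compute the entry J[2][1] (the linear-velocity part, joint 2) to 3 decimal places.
prismatic axis z_1 = (0.0000,0.0000,1.0000)
J_v[:, 1] = z_1; J_ω[:, 1] = (0,0,0)
entry J[2][1] = 1.0000

1.000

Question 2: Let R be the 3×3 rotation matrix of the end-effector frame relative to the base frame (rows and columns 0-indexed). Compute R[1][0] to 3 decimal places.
End-effector x-axis (col 0 of R) = (-0.8660,-0.5000,0.0000)
R[1][0] = -0.5000

-0.500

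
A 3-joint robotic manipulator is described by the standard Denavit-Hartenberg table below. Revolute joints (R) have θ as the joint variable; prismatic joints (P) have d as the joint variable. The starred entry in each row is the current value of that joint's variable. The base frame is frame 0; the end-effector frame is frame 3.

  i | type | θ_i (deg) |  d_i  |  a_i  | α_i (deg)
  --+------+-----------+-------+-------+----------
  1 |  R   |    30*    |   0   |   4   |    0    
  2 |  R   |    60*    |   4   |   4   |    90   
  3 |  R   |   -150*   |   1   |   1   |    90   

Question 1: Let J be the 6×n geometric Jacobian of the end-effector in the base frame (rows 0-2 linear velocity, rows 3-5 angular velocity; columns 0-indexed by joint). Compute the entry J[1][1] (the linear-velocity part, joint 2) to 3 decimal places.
1.000

axis z_1 = (0.0000,0.0000,1.0000); lever o_n−o_1 = (1.0000,3.1340,3.5000)
cross product → J_v[:, 1] = (-3.1340,1.0000,0.0000)
J_ω[:, 1] = z_1
entry J[1][1] = 1.0000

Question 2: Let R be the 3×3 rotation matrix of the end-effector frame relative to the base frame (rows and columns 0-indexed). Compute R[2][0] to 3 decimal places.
-0.500

End-effector x-axis (col 0 of R) = (-0.0000,-0.8660,-0.5000)
R[2][0] = -0.5000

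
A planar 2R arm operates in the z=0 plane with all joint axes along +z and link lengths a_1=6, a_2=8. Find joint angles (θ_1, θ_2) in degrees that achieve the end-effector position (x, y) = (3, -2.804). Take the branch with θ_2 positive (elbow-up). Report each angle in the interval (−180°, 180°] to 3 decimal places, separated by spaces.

-146.129 149.999

cos θ_2 = (16.8624−6²−8²)/(2·6·8) = -0.8660; θ_2 = 149.9990° (elbow-up)
β = atan2(-2.8040,3.0000) = -43.0659°; ψ = atan2(4.0001,-0.9281) = 103.0630°
θ_1 = β − ψ = -146.1288°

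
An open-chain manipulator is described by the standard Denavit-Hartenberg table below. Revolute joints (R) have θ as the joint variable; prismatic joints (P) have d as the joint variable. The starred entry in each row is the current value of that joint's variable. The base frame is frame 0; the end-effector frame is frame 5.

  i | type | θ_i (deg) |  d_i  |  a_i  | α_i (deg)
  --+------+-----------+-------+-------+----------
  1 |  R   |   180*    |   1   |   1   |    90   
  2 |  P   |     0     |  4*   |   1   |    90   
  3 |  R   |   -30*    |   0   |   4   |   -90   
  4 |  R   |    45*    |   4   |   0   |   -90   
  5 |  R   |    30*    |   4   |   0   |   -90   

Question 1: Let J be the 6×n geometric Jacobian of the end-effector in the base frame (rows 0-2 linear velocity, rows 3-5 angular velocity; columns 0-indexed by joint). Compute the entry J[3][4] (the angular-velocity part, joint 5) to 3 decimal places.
axis z_4 = (0.6124,0.3536,0.7071); lever o_n−o_4 = (2.4495,1.4142,2.8284)
cross product → J_v[:, 4] = (0.0000,0.0000,-0.0000)
J_ω[:, 4] = z_4
entry J[3][4] = 0.6124

0.612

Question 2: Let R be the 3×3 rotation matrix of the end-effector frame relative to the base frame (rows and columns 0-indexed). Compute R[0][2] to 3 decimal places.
End-effector z-axis (col 2 of R) = (0.7392,-0.5732,-0.3536)
R[0][2] = 0.7392

0.739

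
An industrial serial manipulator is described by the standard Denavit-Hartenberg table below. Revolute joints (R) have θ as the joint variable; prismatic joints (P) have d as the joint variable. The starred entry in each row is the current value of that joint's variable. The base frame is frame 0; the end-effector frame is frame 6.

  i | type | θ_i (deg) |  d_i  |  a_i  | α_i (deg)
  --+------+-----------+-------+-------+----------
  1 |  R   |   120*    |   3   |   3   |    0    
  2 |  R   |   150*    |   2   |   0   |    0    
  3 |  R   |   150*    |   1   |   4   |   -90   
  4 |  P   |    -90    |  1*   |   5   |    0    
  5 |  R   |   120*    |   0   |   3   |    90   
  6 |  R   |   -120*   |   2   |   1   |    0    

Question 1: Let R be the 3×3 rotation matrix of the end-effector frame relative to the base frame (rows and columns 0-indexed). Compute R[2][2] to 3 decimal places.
0.866

End-effector z-axis (col 2 of R) = (0.2500,0.4330,0.8660)
R[2][2] = 0.8660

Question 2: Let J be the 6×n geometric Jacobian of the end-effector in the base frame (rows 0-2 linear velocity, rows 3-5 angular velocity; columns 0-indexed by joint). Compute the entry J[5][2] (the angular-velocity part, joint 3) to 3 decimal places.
axis z_2 = (0.0000,0.0000,1.0000); lever o_n−o_2 = (3.4665,6.2721,6.4821)
cross product → J_v[:, 2] = (-6.2721,3.4665,0.0000)
J_ω[:, 2] = z_2
entry J[5][2] = 1.0000

1.000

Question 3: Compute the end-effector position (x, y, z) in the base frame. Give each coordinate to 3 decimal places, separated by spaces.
after link 1: o_1 = (-1.5000, 2.5981, 3.0000)
after link 2: o_2 = (-1.5000, 2.5981, 5.0000)
after link 3: o_3 = (0.5000, 6.0622, 6.0000)
after link 4: o_4 = (-0.3660, 6.5622, 11.0000)
after link 5: o_5 = (0.9330, 8.8122, 9.5000)
after link 6: o_6 = (1.9665, 8.8702, 11.4821)

1.967 8.870 11.482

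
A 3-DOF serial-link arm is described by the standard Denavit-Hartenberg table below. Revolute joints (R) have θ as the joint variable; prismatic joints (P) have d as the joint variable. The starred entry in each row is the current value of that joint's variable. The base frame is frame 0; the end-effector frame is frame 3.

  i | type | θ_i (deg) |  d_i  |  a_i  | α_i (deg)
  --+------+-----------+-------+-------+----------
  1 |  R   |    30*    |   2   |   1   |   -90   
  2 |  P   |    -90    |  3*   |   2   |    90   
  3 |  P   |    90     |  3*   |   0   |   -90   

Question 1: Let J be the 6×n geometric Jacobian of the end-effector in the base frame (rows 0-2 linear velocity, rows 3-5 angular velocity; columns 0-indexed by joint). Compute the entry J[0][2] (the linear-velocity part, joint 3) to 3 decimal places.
-0.866

prismatic axis z_2 = (-0.8660,-0.5000,0.0000)
J_v[:, 2] = z_2; J_ω[:, 2] = (0,0,0)
entry J[0][2] = -0.8660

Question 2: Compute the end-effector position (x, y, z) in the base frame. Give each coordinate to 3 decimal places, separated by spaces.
-3.232 1.598 4.000

after link 1: o_1 = (0.8660, 0.5000, 2.0000)
after link 2: o_2 = (-0.6340, 3.0981, 4.0000)
after link 3: o_3 = (-3.2321, 1.5981, 4.0000)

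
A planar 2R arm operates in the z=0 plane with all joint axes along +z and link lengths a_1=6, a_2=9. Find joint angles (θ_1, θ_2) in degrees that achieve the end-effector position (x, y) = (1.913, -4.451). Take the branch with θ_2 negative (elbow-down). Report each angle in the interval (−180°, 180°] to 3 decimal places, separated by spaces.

44.993 -149.998

cos θ_2 = (23.4710−6²−9²)/(2·6·9) = -0.8660; θ_2 = -149.9982° (elbow-down)
β = atan2(-4.4510,1.9130) = -66.7424°; ψ = atan2(-4.5002,-1.7941) = -111.7354°
θ_1 = β − ψ = 44.9930°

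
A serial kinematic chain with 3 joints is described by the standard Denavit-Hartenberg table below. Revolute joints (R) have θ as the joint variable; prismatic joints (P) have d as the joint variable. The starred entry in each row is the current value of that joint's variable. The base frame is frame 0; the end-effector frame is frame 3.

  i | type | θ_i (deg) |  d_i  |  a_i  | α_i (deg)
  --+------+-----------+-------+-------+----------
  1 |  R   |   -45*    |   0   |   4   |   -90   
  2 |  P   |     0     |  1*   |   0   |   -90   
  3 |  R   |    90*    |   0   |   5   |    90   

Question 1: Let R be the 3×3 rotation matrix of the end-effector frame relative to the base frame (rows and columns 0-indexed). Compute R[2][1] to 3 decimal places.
-1.000

End-effector y-axis (col 1 of R) = (0.0000,0.0000,-1.0000)
R[2][1] = -1.0000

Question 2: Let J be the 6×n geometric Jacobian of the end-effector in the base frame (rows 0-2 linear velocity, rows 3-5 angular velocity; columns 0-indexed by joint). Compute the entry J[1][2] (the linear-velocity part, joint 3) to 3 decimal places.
3.536

axis z_2 = (0.0000,0.0000,-1.0000); lever o_n−o_2 = (-3.5355,-3.5355,-0.0000)
cross product → J_v[:, 2] = (-3.5355,3.5355,0.0000)
J_ω[:, 2] = z_2
entry J[1][2] = 3.5355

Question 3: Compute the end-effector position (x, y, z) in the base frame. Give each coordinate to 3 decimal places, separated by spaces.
after link 1: o_1 = (2.8284, -2.8284, 0.0000)
after link 2: o_2 = (3.5355, -2.1213, 0.0000)
after link 3: o_3 = (0.0000, -5.6569, -0.0000)

0.000 -5.657 -0.000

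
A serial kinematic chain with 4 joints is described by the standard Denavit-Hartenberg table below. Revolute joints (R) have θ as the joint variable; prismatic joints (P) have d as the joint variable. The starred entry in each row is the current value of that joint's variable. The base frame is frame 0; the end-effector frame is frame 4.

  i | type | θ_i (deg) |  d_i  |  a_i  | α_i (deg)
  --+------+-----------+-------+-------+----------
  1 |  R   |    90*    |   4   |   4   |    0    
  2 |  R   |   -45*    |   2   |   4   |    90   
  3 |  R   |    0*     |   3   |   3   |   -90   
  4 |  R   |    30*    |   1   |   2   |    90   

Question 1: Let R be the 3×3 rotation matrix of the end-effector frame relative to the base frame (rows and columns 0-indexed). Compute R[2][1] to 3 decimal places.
End-effector y-axis (col 1 of R) = (-0.0000,0.0000,1.0000)
R[2][1] = 1.0000

1.000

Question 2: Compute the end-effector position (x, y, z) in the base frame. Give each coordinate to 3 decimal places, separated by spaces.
7.589 8.760 7.000

after link 1: o_1 = (0.0000, 4.0000, 4.0000)
after link 2: o_2 = (2.8284, 6.8284, 6.0000)
after link 3: o_3 = (7.0711, 6.8284, 6.0000)
after link 4: o_4 = (7.5887, 8.7603, 7.0000)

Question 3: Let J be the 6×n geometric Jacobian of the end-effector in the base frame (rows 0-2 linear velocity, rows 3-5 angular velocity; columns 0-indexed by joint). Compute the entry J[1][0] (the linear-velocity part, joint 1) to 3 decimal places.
7.589

axis z_0 = ẑ; lever o_n−o_0 = (7.5887,8.7603,7.0000)
cross product → J_v[:, 0] = (-8.7603,7.5887,0.0000)
J_ω[:, 0] = z_0
entry J[1][0] = 7.5887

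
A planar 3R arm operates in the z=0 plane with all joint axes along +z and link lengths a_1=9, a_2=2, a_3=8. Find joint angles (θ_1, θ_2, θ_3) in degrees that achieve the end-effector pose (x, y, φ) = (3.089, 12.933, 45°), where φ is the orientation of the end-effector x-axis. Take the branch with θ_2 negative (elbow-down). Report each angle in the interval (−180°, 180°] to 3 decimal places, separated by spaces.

wrist centre = target − a_3·(cos φ, sin φ) = (-2.5679, 7.2761)
cos θ_2 = (59.5362−9²−2²)/(2·9·2) = -0.7073; θ_2 = -135.0180° (elbow-down)
β = atan2(7.2761,-2.5679) = 109.4387°; ψ = atan2(-1.4138,7.5853) = -10.5578°
θ_1 = β − ψ = 119.9964°
θ_3 = φ − θ_1 − θ_2 = 60.0216° (wrapped to (-180°,180°])

119.996 -135.018 60.022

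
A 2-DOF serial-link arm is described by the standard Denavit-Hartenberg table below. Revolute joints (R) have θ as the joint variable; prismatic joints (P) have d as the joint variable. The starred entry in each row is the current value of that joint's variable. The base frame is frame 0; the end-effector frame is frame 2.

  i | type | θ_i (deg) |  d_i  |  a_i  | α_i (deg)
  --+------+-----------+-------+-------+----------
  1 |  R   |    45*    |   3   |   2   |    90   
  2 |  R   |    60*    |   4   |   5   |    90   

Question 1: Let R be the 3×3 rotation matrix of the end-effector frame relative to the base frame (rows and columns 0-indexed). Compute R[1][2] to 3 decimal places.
End-effector z-axis (col 2 of R) = (0.6124,0.6124,-0.5000)
R[1][2] = 0.6124

0.612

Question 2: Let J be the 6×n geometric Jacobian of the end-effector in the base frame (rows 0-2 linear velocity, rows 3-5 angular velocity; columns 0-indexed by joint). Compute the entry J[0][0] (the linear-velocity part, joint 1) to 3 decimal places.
axis z_0 = ẑ; lever o_n−o_0 = (6.0104,0.3536,7.3301)
cross product → J_v[:, 0] = (-0.3536,6.0104,0.0000)
J_ω[:, 0] = z_0
entry J[0][0] = -0.3536

-0.354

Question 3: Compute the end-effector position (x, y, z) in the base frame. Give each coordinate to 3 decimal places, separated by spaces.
6.010 0.354 7.330

after link 1: o_1 = (1.4142, 1.4142, 3.0000)
after link 2: o_2 = (6.0104, 0.3536, 7.3301)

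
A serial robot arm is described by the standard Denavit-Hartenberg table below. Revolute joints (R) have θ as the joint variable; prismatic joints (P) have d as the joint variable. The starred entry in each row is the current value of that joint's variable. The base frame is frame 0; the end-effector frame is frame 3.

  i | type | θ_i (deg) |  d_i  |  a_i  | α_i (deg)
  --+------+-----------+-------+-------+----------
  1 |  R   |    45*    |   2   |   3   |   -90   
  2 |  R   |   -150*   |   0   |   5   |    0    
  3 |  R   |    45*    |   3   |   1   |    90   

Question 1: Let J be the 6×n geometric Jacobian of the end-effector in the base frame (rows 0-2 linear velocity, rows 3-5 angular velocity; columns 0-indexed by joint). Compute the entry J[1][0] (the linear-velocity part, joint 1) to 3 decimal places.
axis z_0 = ẑ; lever o_n−o_0 = (-3.2449,0.9978,5.4659)
cross product → J_v[:, 0] = (-0.9978,-3.2449,0.0000)
J_ω[:, 0] = z_0
entry J[1][0] = -3.2449

-3.245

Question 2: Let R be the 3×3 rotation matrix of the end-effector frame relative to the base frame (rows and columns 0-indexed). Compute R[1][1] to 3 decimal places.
End-effector y-axis (col 1 of R) = (-0.7071,0.7071,0.0000)
R[1][1] = 0.7071

0.707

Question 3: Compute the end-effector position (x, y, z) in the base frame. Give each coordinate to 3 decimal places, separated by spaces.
after link 1: o_1 = (2.1213, 2.1213, 2.0000)
after link 2: o_2 = (-0.9405, -0.9405, 4.5000)
after link 3: o_3 = (-3.2449, 0.9978, 5.4659)

-3.245 0.998 5.466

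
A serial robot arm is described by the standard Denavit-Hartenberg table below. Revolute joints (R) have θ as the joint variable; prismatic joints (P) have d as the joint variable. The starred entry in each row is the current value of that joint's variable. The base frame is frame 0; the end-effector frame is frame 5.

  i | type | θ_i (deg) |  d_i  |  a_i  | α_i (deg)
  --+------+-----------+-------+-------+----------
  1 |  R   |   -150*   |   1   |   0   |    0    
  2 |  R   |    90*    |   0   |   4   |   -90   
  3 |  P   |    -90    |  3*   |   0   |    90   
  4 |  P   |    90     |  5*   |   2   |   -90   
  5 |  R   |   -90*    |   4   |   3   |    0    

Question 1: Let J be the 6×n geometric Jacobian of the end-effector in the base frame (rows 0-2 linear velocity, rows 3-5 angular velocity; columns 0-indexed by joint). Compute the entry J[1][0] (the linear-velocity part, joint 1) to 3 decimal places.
axis z_0 = ẑ; lever o_n−o_0 = (2.3301,5.9641,-3.0000)
cross product → J_v[:, 0] = (-5.9641,2.3301,0.0000)
J_ω[:, 0] = z_0
entry J[1][0] = 2.3301

2.330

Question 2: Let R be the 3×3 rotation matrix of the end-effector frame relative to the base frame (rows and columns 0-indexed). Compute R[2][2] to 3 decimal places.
-1.000

End-effector z-axis (col 2 of R) = (0.0000,0.0000,-1.0000)
R[2][2] = -1.0000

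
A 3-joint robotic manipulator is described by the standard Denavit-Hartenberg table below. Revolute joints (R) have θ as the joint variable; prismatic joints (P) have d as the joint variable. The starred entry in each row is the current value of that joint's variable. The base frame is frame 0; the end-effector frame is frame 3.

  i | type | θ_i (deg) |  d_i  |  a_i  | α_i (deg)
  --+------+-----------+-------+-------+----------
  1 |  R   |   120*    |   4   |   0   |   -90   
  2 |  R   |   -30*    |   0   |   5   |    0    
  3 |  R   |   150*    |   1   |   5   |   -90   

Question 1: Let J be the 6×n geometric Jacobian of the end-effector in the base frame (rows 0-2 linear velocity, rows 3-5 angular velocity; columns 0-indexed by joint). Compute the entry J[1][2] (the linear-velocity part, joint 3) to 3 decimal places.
-3.750

axis z_2 = (-0.8660,-0.5000,0.0000); lever o_n−o_2 = (0.3840,-2.6651,-4.3301)
cross product → J_v[:, 2] = (2.1651,-3.7500,2.5000)
J_ω[:, 2] = z_2
entry J[1][2] = -3.7500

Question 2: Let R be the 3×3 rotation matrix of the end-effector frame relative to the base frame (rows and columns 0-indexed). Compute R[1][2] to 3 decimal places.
-0.750

End-effector z-axis (col 2 of R) = (0.4330,-0.7500,0.5000)
R[1][2] = -0.7500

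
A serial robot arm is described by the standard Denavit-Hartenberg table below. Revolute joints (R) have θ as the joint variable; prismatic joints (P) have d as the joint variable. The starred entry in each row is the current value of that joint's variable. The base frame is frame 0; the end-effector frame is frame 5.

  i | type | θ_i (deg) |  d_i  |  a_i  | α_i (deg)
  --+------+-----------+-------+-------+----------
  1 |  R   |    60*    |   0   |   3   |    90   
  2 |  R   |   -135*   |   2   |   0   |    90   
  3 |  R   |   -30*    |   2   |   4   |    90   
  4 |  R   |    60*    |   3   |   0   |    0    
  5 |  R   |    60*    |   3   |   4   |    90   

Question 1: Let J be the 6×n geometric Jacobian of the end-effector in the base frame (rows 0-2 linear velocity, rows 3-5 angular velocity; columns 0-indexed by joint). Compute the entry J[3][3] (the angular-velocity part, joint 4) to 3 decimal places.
-0.573

axis z_3 = (-0.5732,0.7392,0.3536); lever o_n−o_3 = (-3.1857,2.8745,5.7956)
cross product → J_v[:, 3] = (3.2678,2.1958,0.7071)
J_ω[:, 3] = z_3
entry J[3][3] = -0.5732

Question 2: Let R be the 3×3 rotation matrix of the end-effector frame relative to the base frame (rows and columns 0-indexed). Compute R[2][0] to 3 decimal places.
0.919

End-effector x-axis (col 0 of R) = (0.0634,-0.3902,0.9186)
R[2][0] = 0.9186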